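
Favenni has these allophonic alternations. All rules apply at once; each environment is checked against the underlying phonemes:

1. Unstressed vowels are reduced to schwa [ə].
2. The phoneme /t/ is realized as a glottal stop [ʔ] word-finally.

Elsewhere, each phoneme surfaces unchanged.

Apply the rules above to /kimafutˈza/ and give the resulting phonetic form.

/k/ (word-initial) is unaffected → [k].
Rule 1 applies to /i/ (between /k/ and /m/: in an unstressed syllable) → [ə].
/m/ (between /i/ and /a/) is unaffected → [m].
/a/ (between /m/ and /f/) occurs in an unstressed syllable → [ə] by rule 1.
/f/ — not in any rule's target class → [f].
/u/ (between /f/ and /t/): in an unstressed syllable, so rule 1 applies → [ə].
/t/ (between /u/ and /z/) is in the target of rule 2 but the environment (word-finally) is not met → [t].
/z/ stays [z].
/a/ (word-final) is in the target of rule 1 but the environment (in an unstressed syllable) is not met → [a].

[kəməfətˈza]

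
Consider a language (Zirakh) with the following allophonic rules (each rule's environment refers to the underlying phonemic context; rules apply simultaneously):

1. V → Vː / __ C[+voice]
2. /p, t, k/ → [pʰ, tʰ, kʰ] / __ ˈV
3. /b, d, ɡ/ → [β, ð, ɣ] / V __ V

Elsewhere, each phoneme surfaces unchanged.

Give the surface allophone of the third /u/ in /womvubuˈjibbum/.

[uː]

/u/ — between /b/ and /m/, before a voiced consonant — surfaces as [uː] (rule 1).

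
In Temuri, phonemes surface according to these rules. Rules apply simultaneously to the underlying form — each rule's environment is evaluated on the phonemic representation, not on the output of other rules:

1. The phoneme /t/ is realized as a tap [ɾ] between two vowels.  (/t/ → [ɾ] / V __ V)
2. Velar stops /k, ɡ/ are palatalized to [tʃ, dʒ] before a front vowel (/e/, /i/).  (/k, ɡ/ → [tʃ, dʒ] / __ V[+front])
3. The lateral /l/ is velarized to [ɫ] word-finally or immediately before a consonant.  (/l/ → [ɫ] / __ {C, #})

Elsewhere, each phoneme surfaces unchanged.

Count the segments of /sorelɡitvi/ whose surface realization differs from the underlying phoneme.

2

Segments that undergo a rule: /l/ → [ɫ] (rule 3); /ɡ/ → [dʒ] (rule 2).
All other segments surface unchanged.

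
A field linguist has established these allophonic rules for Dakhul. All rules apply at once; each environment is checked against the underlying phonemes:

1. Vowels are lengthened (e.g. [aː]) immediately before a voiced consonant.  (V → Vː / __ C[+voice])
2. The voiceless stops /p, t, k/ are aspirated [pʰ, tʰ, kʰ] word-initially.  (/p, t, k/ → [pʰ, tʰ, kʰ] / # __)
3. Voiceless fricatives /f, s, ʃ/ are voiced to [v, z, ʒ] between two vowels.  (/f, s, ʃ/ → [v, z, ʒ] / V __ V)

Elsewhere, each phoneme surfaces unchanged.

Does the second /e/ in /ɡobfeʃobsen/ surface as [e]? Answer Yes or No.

No

/e/ meets the environment for rule 1 (before a voiced consonant) → [eː].
The actual realization is [eː], not [e].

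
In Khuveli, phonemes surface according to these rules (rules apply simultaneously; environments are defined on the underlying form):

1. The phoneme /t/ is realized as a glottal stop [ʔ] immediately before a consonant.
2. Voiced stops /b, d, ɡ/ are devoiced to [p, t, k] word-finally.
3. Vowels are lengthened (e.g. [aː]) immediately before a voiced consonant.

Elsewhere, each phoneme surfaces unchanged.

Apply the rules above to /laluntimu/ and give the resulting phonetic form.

/l/ stays [l].
/a/ meets the environment for rule 3 (before a voiced consonant) → [aː].
/l/ (between /a/ and /u/): no rule targets it → [l].
/u/ (between /l/ and /n/) occurs before a voiced consonant → [uː] by rule 3.
/n/ (between /u/ and /t/) is unaffected → [n].
/t/ — between /n/ and /i/; rule 1 does not apply here → [t].
/i/ — between /t/ and /m/, before a voiced consonant — surfaces as [iː] (rule 3).
/m/ (between /i/ and /u/): no rule targets it → [m].
/u/ — word-final; rule 3 does not apply here → [u].

[laːluːntiːmu]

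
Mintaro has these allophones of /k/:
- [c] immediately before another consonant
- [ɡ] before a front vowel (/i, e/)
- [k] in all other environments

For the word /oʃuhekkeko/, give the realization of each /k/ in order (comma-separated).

[c], [ɡ], [k]

Occurrence 1 (position 6): immediately before another consonant → [c].
Occurrence 2 (position 7): before a front vowel (/i, e/) → [ɡ].
Occurrence 3 (position 9): no conditioning environment matches → elsewhere allophone [k].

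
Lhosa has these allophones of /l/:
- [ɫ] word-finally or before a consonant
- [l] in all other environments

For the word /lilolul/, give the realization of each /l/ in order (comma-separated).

[l], [l], [l], [ɫ]

Occurrence 1 (position 1): no conditioning environment matches → elsewhere allophone [l].
Occurrence 2 (position 3): no conditioning environment matches → elsewhere allophone [l].
Occurrence 3 (position 5): no conditioning environment matches → elsewhere allophone [l].
Occurrence 4 (position 7): word-finally or before a consonant → [ɫ].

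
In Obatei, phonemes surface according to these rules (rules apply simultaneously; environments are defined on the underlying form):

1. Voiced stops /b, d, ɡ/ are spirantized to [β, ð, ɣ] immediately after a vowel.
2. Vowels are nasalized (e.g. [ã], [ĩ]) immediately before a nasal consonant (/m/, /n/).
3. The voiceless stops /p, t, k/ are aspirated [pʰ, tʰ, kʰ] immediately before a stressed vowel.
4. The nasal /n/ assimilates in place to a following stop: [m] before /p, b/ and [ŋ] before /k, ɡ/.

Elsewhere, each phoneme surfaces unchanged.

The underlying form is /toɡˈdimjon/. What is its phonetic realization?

[toɣˈdĩmjõn]

/t/ (word-initial) is in the target of rule 3 but the environment (immediately before a stressed vowel) is not met → [t].
/o/ — between /t/ and /ɡ/; rule 2 does not apply here → [o].
Rule 1 applies to /ɡ/ (between /o/ and /d/: immediately after a vowel) → [ɣ].
/d/ (between /ɡ/ and /i/) fails the environment for rule 1, so it stays [d].
/i/ (between /d/ and /m/) occurs before a nasal consonant → [ĩ] by rule 2.
/m/ (between /i/ and /j/) is unaffected → [m].
/j/ — not in any rule's target class → [j].
Rule 2 applies to /o/ (between /j/ and /n/: before a nasal consonant) → [õ].
/n/ — word-final; rule 4 does not apply here → [n].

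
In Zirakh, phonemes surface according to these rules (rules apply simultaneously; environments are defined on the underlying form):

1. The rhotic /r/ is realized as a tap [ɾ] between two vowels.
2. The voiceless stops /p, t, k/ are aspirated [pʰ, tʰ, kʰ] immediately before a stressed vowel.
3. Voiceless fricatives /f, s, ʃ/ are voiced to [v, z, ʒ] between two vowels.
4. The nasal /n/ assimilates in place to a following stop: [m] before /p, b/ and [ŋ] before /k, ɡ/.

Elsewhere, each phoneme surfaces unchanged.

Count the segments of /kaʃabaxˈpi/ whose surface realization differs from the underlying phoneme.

2

Segments that undergo a rule: /ʃ/ → [ʒ] (rule 3); /p/ → [pʰ] (rule 2).
All other segments surface unchanged.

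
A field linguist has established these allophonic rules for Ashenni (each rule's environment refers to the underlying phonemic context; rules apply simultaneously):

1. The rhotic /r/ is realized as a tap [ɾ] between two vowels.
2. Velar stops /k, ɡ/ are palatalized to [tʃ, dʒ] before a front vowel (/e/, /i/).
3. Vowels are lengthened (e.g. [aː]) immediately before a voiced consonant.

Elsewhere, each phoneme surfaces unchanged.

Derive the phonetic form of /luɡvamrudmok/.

/u/ (between /l/ and /ɡ/) occurs before a voiced consonant → [uː] by rule 3.
/ɡ/ — between /u/ and /v/; rule 2 does not apply here → [ɡ].
/a/ (between /v/ and /m/) occurs before a voiced consonant → [aː] by rule 3.
/r/ (between /m/ and /u/): rule 1 targets it, but not between two vowels → unchanged [r].
/u/ — between /r/ and /d/, before a voiced consonant — surfaces as [uː] (rule 3).
/o/ (between /m/ and /k/): rule 3 targets it, but not before a voiced consonant → unchanged [o].
/k/ (word-final) is in the target of rule 2 but the environment (before a front vowel) is not met → [k].

[luːɡvaːmruːdmok]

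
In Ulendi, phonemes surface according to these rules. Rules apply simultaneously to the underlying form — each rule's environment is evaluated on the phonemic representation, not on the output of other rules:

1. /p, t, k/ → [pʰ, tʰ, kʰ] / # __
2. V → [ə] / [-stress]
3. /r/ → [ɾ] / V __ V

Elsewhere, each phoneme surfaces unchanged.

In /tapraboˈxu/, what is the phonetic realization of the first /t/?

[tʰ]

/t/ (word-initial): word-initially, so rule 1 applies → [tʰ].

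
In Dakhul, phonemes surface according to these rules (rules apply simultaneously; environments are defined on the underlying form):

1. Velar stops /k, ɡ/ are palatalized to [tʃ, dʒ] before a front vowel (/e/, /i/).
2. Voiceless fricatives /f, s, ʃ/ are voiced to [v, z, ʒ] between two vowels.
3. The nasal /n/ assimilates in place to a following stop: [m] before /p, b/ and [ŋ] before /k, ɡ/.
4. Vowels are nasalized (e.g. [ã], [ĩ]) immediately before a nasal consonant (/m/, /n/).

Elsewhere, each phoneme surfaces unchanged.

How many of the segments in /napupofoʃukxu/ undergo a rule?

Segments that undergo a rule: /f/ → [v] (rule 2); /ʃ/ → [ʒ] (rule 2).
All other segments surface unchanged.

2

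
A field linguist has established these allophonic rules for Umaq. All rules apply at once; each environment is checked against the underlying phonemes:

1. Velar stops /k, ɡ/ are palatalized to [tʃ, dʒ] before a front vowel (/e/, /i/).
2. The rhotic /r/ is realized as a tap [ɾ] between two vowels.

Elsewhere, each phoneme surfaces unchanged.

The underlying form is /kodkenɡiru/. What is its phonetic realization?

[kodtʃendʒiɾu]

/k/ (word-initial) is in the target of rule 1 but the environment (before a front vowel) is not met → [k].
/o/ (between /k/ and /d/) is unaffected → [o].
/d/ stays [d].
/k/ — between /d/ and /e/, before a front vowel — surfaces as [tʃ] (rule 1).
/e/ — not in any rule's target class → [e].
/n/ — not in any rule's target class → [n].
Rule 1 applies to /ɡ/ (between /n/ and /i/: before a front vowel) → [dʒ].
/i/ (between /ɡ/ and /r/) is unaffected → [i].
/r/ (between /i/ and /u/) occurs between two vowels → [ɾ] by rule 2.
/u/ — not in any rule's target class → [u].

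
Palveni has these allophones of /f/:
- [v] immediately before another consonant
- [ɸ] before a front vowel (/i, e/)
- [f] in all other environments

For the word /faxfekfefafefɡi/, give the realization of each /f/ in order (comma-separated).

Occurrence 1 (position 1): no conditioning environment matches → elsewhere allophone [f].
Occurrence 2 (position 4): before a front vowel (/i, e/) → [ɸ].
Occurrence 3 (position 7): before a front vowel (/i, e/) → [ɸ].
Occurrence 4 (position 9): no conditioning environment matches → elsewhere allophone [f].
Occurrence 5 (position 11): before a front vowel (/i, e/) → [ɸ].
Occurrence 6 (position 13): immediately before another consonant → [v].

[f], [ɸ], [ɸ], [f], [ɸ], [v]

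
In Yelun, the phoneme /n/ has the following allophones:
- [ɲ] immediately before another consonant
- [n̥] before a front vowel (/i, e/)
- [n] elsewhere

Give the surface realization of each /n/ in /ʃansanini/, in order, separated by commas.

Occurrence 1 (position 3): immediately before another consonant → [ɲ].
Occurrence 2 (position 6): before a front vowel (/i, e/) → [n̥].
Occurrence 3 (position 8): before a front vowel (/i, e/) → [n̥].

[ɲ], [n̥], [n̥]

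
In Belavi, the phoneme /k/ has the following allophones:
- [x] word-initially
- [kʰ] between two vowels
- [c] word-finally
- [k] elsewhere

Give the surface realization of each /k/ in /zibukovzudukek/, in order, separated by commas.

Occurrence 1 (position 5): between two vowels → [kʰ].
Occurrence 2 (position 12): between two vowels → [kʰ].
Occurrence 3 (position 14): word-finally → [c].

[kʰ], [kʰ], [c]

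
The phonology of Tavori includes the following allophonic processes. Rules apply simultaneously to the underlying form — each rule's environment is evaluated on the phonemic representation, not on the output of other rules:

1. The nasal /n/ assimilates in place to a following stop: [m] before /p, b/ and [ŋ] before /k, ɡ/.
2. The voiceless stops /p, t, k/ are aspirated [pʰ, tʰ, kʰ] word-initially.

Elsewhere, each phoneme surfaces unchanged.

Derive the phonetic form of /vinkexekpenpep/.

/v/ (word-initial): no rule targets it → [v].
/i/ (between /v/ and /n/) is unaffected → [i].
/n/ meets the environment for rule 1 (before a labial or velar stop) → [ŋ].
/k/ (between /n/ and /e/) is in the target of rule 2 but the environment (word-initially) is not met → [k].
/e/ stays [e].
/x/ (between /e/ and /e/) is unaffected → [x].
/e/ stays [e].
/k/ (between /e/ and /p/) is in the target of rule 2 but the environment (word-initially) is not met → [k].
/p/ (between /k/ and /e/): rule 2 targets it, but not word-initially → unchanged [p].
/e/ — not in any rule's target class → [e].
/n/ (between /e/ and /p/): before a labial or velar stop, so rule 1 applies → [m].
/p/ (between /n/ and /e/) is in the target of rule 2 but the environment (word-initially) is not met → [p].
/e/ — not in any rule's target class → [e].
/p/ (word-final): rule 2 targets it, but not word-initially → unchanged [p].

[viŋkexekpempep]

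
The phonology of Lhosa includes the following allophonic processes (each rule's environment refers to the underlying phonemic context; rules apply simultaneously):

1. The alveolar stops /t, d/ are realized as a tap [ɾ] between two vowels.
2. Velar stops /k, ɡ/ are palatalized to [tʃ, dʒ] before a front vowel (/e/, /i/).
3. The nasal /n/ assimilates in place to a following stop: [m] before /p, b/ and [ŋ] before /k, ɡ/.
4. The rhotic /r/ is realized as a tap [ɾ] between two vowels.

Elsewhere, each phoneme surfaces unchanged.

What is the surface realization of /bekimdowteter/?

[betʃimdowteɾer]

/b/ stays [b].
/e/ — not in any rule's target class → [e].
/k/ (between /e/ and /i/): before a front vowel, so rule 2 applies → [tʃ].
/i/ (between /k/ and /m/) is unaffected → [i].
/m/ stays [m].
/d/ (between /m/ and /o/) fails the environment for rule 1, so it stays [d].
/o/ stays [o].
/w/ (between /o/ and /t/) is unaffected → [w].
/t/ (between /w/ and /e/) is in the target of rule 1 but the environment (between two vowels) is not met → [t].
/e/ (between /t/ and /t/) is unaffected → [e].
/t/ (between /e/ and /e/) occurs between two vowels → [ɾ] by rule 1.
/e/ — not in any rule's target class → [e].
/r/ (word-final): rule 4 targets it, but not between two vowels → unchanged [r].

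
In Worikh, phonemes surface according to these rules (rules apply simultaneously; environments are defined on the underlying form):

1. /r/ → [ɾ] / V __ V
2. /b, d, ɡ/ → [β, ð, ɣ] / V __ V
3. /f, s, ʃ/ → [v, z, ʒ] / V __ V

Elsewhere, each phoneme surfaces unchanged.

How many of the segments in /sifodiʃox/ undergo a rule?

Segments that undergo a rule: /f/ → [v] (rule 3); /d/ → [ð] (rule 2); /ʃ/ → [ʒ] (rule 3).
All other segments surface unchanged.

3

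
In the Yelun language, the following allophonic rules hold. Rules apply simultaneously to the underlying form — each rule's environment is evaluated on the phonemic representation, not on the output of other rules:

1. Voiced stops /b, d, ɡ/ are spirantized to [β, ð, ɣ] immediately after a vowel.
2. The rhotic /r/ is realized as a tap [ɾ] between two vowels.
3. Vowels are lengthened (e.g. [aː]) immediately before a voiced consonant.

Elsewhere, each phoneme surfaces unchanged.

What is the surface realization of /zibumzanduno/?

/i/ (between /z/ and /b/) occurs before a voiced consonant → [iː] by rule 3.
/b/ meets the environment for rule 1 (immediately after a vowel) → [β].
/u/ — between /b/ and /m/, before a voiced consonant — surfaces as [uː] (rule 3).
Rule 3 applies to /a/ (between /z/ and /n/: before a voiced consonant) → [aː].
/d/ (between /n/ and /u/) is in the target of rule 1 but the environment (immediately after a vowel) is not met → [d].
/u/ (between /d/ and /n/) occurs before a voiced consonant → [uː] by rule 3.
/o/ (word-final): rule 3 targets it, but not before a voiced consonant → unchanged [o].

[ziːβuːmzaːnduːno]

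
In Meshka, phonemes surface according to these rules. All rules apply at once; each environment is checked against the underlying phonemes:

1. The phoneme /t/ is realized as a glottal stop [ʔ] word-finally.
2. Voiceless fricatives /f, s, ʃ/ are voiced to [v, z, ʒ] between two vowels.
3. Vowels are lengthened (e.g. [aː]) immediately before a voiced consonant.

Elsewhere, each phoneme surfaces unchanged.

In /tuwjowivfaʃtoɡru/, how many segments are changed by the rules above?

4

Segments that undergo a rule: /u/ → [uː] (rule 3); /o/ → [oː] (rule 3); /i/ → [iː] (rule 3); /o/ → [oː] (rule 3).
All other segments surface unchanged.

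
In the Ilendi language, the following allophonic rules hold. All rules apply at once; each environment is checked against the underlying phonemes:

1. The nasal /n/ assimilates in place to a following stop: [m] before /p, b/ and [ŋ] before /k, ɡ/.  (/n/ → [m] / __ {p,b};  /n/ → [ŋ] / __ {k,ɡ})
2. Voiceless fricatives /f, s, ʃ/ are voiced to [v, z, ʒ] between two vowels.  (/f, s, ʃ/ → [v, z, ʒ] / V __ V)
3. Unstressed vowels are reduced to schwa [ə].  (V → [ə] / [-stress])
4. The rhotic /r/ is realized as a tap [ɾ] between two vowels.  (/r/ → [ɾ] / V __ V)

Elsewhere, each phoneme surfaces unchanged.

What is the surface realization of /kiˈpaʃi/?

[kəˈpaʒə]

/k/ stays [k].
/i/ (between /k/ and /p/) occurs in an unstressed syllable → [ə] by rule 3.
/p/ (between /i/ and /a/): no rule targets it → [p].
/a/ (between /p/ and /ʃ/) fails the environment for rule 3, so it stays [a].
/ʃ/ (between /a/ and /i/): between two vowels, so rule 2 applies → [ʒ].
/i/ (word-final) occurs in an unstressed syllable → [ə] by rule 3.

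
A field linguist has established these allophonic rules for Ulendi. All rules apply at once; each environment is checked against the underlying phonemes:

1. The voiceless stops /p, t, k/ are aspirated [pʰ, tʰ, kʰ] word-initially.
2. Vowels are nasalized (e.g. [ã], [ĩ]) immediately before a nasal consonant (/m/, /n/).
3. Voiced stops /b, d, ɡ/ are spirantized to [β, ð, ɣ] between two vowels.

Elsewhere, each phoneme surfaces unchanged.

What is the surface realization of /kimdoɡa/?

/k/ — word-initial, word-initially — surfaces as [kʰ] (rule 1).
/i/ — between /k/ and /m/, before a nasal consonant — surfaces as [ĩ] (rule 2).
/m/ (between /i/ and /d/): no rule targets it → [m].
/d/ (between /m/ and /o/): rule 3 targets it, but not between two vowels → unchanged [d].
/o/ (between /d/ and /ɡ/): rule 2 targets it, but not before a nasal consonant → unchanged [o].
Rule 3 applies to /ɡ/ (between /o/ and /a/: between two vowels) → [ɣ].
/a/ — word-final; rule 2 does not apply here → [a].

[kʰĩmdoɣa]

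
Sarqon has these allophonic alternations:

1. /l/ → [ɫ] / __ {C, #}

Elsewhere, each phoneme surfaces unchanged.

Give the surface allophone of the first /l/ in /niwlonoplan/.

/l/ — between /w/ and /o/; rule 1 does not apply here → [l].

[l]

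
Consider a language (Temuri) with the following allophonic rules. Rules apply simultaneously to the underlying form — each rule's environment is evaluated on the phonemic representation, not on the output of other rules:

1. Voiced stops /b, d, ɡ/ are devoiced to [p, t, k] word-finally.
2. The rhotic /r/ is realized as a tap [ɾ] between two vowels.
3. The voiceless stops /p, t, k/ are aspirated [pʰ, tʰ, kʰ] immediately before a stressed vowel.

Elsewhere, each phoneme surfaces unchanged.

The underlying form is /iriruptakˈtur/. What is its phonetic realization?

[iɾiɾuptakˈtʰur]

/i/ stays [i].
/r/ — between /i/ and /i/, between two vowels — surfaces as [ɾ] (rule 2).
/i/ — not in any rule's target class → [i].
/r/ (between /i/ and /u/) occurs between two vowels → [ɾ] by rule 2.
/u/ (between /r/ and /p/): no rule targets it → [u].
/p/ (between /u/ and /t/) is in the target of rule 3 but the environment (immediately before a stressed vowel) is not met → [p].
/t/ — between /p/ and /a/; rule 3 does not apply here → [t].
/a/ stays [a].
/k/ (between /a/ and /t/): rule 3 targets it, but not immediately before a stressed vowel → unchanged [k].
/t/ (between /k/ and /u/): immediately before a stressed vowel, so rule 3 applies → [tʰ].
/u/ (between /t/ and /r/): no rule targets it → [u].
/r/ (word-final) is in the target of rule 2 but the environment (between two vowels) is not met → [r].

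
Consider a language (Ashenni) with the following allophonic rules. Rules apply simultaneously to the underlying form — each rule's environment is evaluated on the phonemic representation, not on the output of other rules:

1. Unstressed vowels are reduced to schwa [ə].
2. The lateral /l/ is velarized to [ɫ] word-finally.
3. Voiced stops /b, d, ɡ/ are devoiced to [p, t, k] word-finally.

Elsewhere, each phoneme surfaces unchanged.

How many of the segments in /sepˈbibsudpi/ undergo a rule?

3

Segments that undergo a rule: /e/ → [ə] (rule 1); /u/ → [ə] (rule 1); /i/ → [ə] (rule 1).
All other segments surface unchanged.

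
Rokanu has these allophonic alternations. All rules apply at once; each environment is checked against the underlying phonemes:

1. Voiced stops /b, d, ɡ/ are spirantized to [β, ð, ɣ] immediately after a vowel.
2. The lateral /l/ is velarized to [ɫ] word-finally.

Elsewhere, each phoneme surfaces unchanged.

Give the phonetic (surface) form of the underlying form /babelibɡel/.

/b/ (word-initial) fails the environment for rule 1, so it stays [b].
/a/ (between /b/ and /b/) is unaffected → [a].
/b/ meets the environment for rule 1 (immediately after a vowel) → [β].
/e/ — not in any rule's target class → [e].
/l/ (between /e/ and /i/) fails the environment for rule 2, so it stays [l].
/i/ (between /l/ and /b/) is unaffected → [i].
/b/ (between /i/ and /ɡ/): immediately after a vowel, so rule 1 applies → [β].
/ɡ/ (between /b/ and /e/) fails the environment for rule 1, so it stays [ɡ].
/e/ — not in any rule's target class → [e].
/l/ — word-final, word-finally — surfaces as [ɫ] (rule 2).

[baβeliβɡeɫ]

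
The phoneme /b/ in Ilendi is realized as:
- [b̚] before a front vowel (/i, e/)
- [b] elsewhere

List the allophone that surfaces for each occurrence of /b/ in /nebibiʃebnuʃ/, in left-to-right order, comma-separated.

[b̚], [b̚], [b]

Occurrence 1 (position 3): before a front vowel (/i, e/) → [b̚].
Occurrence 2 (position 5): before a front vowel (/i, e/) → [b̚].
Occurrence 3 (position 9): no conditioning environment matches → elsewhere allophone [b].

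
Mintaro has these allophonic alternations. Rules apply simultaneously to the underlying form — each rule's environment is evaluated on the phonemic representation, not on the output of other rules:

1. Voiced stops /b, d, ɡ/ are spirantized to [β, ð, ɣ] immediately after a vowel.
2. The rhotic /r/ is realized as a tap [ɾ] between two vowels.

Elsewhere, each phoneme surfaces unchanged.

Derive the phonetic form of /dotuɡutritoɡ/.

/d/ (word-initial): rule 1 targets it, but not immediately after a vowel → unchanged [d].
/o/ (between /d/ and /t/) is unaffected → [o].
/t/ (between /o/ and /u/): no rule targets it → [t].
/u/ (between /t/ and /ɡ/) is unaffected → [u].
Rule 1 applies to /ɡ/ (between /u/ and /u/: immediately after a vowel) → [ɣ].
/u/ (between /ɡ/ and /t/): no rule targets it → [u].
/t/ (between /u/ and /r/) is unaffected → [t].
/r/ (between /t/ and /i/) fails the environment for rule 2, so it stays [r].
/i/ stays [i].
/t/ stays [t].
/o/ — not in any rule's target class → [o].
/ɡ/ meets the environment for rule 1 (immediately after a vowel) → [ɣ].

[dotuɣutritoɣ]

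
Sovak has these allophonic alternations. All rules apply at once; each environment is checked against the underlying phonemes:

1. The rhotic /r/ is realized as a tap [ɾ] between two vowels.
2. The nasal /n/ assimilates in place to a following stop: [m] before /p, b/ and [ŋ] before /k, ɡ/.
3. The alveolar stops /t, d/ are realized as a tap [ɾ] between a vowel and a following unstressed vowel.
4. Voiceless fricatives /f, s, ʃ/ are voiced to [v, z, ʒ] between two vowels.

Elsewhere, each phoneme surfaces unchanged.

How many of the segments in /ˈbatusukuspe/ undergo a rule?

2

Segments that undergo a rule: /t/ → [ɾ] (rule 3); /s/ → [z] (rule 4).
All other segments surface unchanged.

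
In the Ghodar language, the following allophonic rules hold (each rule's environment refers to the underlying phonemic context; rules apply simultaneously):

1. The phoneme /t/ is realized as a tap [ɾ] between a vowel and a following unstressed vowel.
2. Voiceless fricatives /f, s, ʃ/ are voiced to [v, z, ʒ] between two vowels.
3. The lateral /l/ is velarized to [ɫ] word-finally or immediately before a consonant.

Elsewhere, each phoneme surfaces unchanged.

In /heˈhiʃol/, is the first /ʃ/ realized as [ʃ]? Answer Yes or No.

/ʃ/ — between /i/ and /o/, between two vowels — surfaces as [ʒ] (rule 2).
The actual realization is [ʒ], not [ʃ].

No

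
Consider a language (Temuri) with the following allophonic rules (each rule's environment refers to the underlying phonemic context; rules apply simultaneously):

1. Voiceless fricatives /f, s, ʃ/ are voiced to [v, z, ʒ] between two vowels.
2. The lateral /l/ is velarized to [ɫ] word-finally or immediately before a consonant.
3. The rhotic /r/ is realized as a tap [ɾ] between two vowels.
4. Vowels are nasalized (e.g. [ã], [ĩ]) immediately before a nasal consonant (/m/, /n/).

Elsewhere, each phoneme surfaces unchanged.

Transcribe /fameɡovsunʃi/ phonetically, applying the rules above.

[fãmeɡovsũnʃi]

/f/ (word-initial) fails the environment for rule 1, so it stays [f].
/a/ meets the environment for rule 4 (before a nasal consonant) → [ã].
/m/ (between /a/ and /e/) is unaffected → [m].
/e/ (between /m/ and /ɡ/): rule 4 targets it, but not before a nasal consonant → unchanged [e].
/ɡ/ (between /e/ and /o/) is unaffected → [ɡ].
/o/ (between /ɡ/ and /v/) fails the environment for rule 4, so it stays [o].
/v/ (between /o/ and /s/) is unaffected → [v].
/s/ (between /v/ and /u/) is in the target of rule 1 but the environment (between two vowels) is not met → [s].
/u/ meets the environment for rule 4 (before a nasal consonant) → [ũ].
/n/ — not in any rule's target class → [n].
/ʃ/ (between /n/ and /i/): rule 1 targets it, but not between two vowels → unchanged [ʃ].
/i/ — word-final; rule 4 does not apply here → [i].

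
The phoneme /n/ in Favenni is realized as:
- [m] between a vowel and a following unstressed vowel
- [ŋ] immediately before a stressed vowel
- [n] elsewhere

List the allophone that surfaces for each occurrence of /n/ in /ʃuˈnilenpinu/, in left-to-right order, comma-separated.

Occurrence 1 (position 3): immediately before a stressed vowel → [ŋ].
Occurrence 2 (position 7): no conditioning environment matches → elsewhere allophone [n].
Occurrence 3 (position 10): between a vowel and a following unstressed vowel → [m].

[ŋ], [n], [m]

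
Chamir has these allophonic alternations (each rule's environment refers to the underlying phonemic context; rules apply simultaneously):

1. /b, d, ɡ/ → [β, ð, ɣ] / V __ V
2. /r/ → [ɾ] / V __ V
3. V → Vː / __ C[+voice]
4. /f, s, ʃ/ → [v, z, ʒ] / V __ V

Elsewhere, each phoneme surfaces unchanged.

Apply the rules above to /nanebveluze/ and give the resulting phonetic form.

[naːneːbveːluːze]

/n/ (word-initial) is unaffected → [n].
/a/ meets the environment for rule 3 (before a voiced consonant) → [aː].
/n/ — not in any rule's target class → [n].
/e/ (between /n/ and /b/) occurs before a voiced consonant → [eː] by rule 3.
/b/ (between /e/ and /v/): rule 1 targets it, but not between two vowels → unchanged [b].
/v/ stays [v].
/e/ (between /v/ and /l/): before a voiced consonant, so rule 3 applies → [eː].
/l/ stays [l].
/u/ (between /l/ and /z/): before a voiced consonant, so rule 3 applies → [uː].
/z/ stays [z].
/e/ (word-final) is in the target of rule 3 but the environment (before a voiced consonant) is not met → [e].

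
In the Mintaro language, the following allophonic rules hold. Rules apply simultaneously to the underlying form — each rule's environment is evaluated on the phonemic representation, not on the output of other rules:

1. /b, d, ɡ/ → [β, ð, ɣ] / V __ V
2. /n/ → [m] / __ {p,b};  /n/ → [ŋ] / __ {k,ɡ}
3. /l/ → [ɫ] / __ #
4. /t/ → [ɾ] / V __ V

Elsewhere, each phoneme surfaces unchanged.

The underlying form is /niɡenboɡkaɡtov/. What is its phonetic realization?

[niɣemboɡkaɡtov]

/n/ (word-initial) is in the target of rule 2 but the environment (before a labial or velar stop) is not met → [n].
/i/ (between /n/ and /ɡ/) is unaffected → [i].
/ɡ/ — between /i/ and /e/, between two vowels — surfaces as [ɣ] (rule 1).
/e/ stays [e].
/n/ (between /e/ and /b/) occurs before a labial or velar stop → [m] by rule 2.
/b/ (between /n/ and /o/) is in the target of rule 1 but the environment (between two vowels) is not met → [b].
/o/ (between /b/ and /ɡ/) is unaffected → [o].
/ɡ/ (between /o/ and /k/) fails the environment for rule 1, so it stays [ɡ].
/k/ (between /ɡ/ and /a/): no rule targets it → [k].
/a/ (between /k/ and /ɡ/): no rule targets it → [a].
/ɡ/ (between /a/ and /t/): rule 1 targets it, but not between two vowels → unchanged [ɡ].
/t/ (between /ɡ/ and /o/) fails the environment for rule 4, so it stays [t].
/o/ (between /t/ and /v/): no rule targets it → [o].
/v/ (word-final): no rule targets it → [v].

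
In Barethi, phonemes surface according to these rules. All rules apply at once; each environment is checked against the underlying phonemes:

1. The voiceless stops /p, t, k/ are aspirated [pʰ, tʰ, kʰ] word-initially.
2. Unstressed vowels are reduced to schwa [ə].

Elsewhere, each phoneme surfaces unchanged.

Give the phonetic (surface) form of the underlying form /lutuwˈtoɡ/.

/l/ stays [l].
/u/ meets the environment for rule 2 (in an unstressed syllable) → [ə].
/t/ — between /u/ and /u/; rule 1 does not apply here → [t].
Rule 2 applies to /u/ (between /t/ and /w/: in an unstressed syllable) → [ə].
/w/ stays [w].
/t/ — between /w/ and /o/; rule 1 does not apply here → [t].
/o/ (between /t/ and /ɡ/) is in the target of rule 2 but the environment (in an unstressed syllable) is not met → [o].
/ɡ/ — not in any rule's target class → [ɡ].

[lətəwˈtoɡ]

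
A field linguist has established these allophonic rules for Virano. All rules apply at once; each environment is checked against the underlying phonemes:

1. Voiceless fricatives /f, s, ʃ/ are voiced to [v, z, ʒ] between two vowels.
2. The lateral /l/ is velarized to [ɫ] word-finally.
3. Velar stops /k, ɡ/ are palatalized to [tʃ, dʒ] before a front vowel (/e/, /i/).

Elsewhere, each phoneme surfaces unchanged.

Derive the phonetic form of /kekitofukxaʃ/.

[tʃetʃitovukxaʃ]

/k/ — word-initial, before a front vowel — surfaces as [tʃ] (rule 3).
Rule 3 applies to /k/ (between /e/ and /i/: before a front vowel) → [tʃ].
/f/ — between /o/ and /u/, between two vowels — surfaces as [v] (rule 1).
/k/ — between /u/ and /x/; rule 3 does not apply here → [k].
/ʃ/ (word-final) is in the target of rule 1 but the environment (between two vowels) is not met → [ʃ].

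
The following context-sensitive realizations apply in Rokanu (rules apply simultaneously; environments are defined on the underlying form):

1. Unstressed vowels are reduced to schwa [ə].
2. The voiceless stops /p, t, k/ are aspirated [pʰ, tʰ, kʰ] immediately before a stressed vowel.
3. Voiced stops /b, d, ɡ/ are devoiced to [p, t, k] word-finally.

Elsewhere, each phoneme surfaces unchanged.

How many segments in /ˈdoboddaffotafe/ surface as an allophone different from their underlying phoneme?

5

Segments that undergo a rule: /o/ → [ə] (rule 1); /a/ → [ə] (rule 1); /o/ → [ə] (rule 1); /a/ → [ə] (rule 1); /e/ → [ə] (rule 1).
All other segments surface unchanged.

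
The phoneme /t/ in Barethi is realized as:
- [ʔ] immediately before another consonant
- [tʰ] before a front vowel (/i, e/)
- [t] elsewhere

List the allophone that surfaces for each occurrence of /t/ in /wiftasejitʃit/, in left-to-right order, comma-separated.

Occurrence 1 (position 4): no conditioning environment matches → elsewhere allophone [t].
Occurrence 2 (position 10): immediately before another consonant → [ʔ].
Occurrence 3 (position 13): no conditioning environment matches → elsewhere allophone [t].

[t], [ʔ], [t]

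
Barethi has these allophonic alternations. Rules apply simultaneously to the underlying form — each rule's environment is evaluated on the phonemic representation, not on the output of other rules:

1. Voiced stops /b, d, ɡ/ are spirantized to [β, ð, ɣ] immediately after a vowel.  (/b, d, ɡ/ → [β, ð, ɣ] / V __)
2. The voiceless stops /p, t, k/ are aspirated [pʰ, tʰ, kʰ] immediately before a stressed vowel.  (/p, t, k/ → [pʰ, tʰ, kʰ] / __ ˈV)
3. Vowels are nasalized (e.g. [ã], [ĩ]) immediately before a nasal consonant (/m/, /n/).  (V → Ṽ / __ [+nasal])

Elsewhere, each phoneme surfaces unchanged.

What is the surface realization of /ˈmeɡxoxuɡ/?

/m/ stays [m].
/e/ — between /m/ and /ɡ/; rule 3 does not apply here → [e].
/ɡ/ meets the environment for rule 1 (immediately after a vowel) → [ɣ].
/x/ (between /ɡ/ and /o/) is unaffected → [x].
/o/ (between /x/ and /x/) fails the environment for rule 3, so it stays [o].
/x/ (between /o/ and /u/) is unaffected → [x].
/u/ (between /x/ and /ɡ/) is in the target of rule 3 but the environment (before a nasal consonant) is not met → [u].
/ɡ/ (word-final): immediately after a vowel, so rule 1 applies → [ɣ].

[ˈmeɣxoxuɣ]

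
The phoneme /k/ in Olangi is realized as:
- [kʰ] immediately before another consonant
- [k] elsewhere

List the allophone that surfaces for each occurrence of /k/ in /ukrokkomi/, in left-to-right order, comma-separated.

[kʰ], [kʰ], [k]

Occurrence 1 (position 2): immediately before another consonant → [kʰ].
Occurrence 2 (position 5): immediately before another consonant → [kʰ].
Occurrence 3 (position 6): no conditioning environment matches → elsewhere allophone [k].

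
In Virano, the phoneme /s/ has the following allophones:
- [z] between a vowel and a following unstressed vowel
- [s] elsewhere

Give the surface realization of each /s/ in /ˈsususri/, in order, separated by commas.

[s], [z], [s]

Occurrence 1 (position 1): no conditioning environment matches → elsewhere allophone [s].
Occurrence 2 (position 3): between a vowel and a following unstressed vowel → [z].
Occurrence 3 (position 5): no conditioning environment matches → elsewhere allophone [s].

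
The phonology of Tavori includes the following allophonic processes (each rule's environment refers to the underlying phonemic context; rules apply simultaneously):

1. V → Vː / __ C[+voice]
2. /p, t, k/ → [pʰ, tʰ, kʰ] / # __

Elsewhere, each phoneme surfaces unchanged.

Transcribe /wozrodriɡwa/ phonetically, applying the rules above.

[woːzroːdriːɡwa]

/o/ meets the environment for rule 1 (before a voiced consonant) → [oː].
/o/ (between /r/ and /d/): before a voiced consonant, so rule 1 applies → [oː].
/i/ (between /r/ and /ɡ/) occurs before a voiced consonant → [iː] by rule 1.
/a/ (word-final) fails the environment for rule 1, so it stays [a].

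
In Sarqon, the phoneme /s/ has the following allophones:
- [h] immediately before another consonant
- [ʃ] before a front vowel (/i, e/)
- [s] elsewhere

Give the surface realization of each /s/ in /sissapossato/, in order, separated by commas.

[ʃ], [h], [s], [h], [s]

Occurrence 1 (position 1): before a front vowel (/i, e/) → [ʃ].
Occurrence 2 (position 3): immediately before another consonant → [h].
Occurrence 3 (position 4): no conditioning environment matches → elsewhere allophone [s].
Occurrence 4 (position 8): immediately before another consonant → [h].
Occurrence 5 (position 9): no conditioning environment matches → elsewhere allophone [s].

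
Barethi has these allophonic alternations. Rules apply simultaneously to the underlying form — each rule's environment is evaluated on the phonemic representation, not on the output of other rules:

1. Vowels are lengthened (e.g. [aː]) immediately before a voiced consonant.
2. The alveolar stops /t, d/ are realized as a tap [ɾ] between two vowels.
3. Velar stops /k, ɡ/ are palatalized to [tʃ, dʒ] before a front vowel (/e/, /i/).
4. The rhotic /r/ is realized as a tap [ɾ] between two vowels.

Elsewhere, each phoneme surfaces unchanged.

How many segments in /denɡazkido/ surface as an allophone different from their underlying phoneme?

Segments that undergo a rule: /e/ → [eː] (rule 1); /a/ → [aː] (rule 1); /k/ → [tʃ] (rule 3); /i/ → [iː] (rule 1); /d/ → [ɾ] (rule 2).
All other segments surface unchanged.

5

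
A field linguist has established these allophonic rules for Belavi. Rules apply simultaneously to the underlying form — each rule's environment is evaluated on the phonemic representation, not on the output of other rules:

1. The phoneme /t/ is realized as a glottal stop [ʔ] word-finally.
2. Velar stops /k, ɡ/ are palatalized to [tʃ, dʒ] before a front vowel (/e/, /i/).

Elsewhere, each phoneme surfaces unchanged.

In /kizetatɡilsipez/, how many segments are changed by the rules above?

Segments that undergo a rule: /k/ → [tʃ] (rule 2); /ɡ/ → [dʒ] (rule 2).
All other segments surface unchanged.

2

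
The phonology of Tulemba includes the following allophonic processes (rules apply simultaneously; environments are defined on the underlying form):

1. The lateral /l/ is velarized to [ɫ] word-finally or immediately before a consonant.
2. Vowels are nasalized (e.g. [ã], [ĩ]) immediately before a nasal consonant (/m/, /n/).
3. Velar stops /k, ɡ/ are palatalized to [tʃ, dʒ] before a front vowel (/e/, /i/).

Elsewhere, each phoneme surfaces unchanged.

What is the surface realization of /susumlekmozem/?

/s/ (word-initial): no rule targets it → [s].
/u/ — between /s/ and /s/; rule 2 does not apply here → [u].
/s/ (between /u/ and /u/): no rule targets it → [s].
/u/ (between /s/ and /m/): before a nasal consonant, so rule 2 applies → [ũ].
/m/ (between /u/ and /l/): no rule targets it → [m].
/l/ — between /m/ and /e/; rule 1 does not apply here → [l].
/e/ — between /l/ and /k/; rule 2 does not apply here → [e].
/k/ — between /e/ and /m/; rule 3 does not apply here → [k].
/m/ (between /k/ and /o/) is unaffected → [m].
/o/ — between /m/ and /z/; rule 2 does not apply here → [o].
/z/ (between /o/ and /e/) is unaffected → [z].
/e/ meets the environment for rule 2 (before a nasal consonant) → [ẽ].
/m/ (word-final) is unaffected → [m].

[susũmlekmozẽm]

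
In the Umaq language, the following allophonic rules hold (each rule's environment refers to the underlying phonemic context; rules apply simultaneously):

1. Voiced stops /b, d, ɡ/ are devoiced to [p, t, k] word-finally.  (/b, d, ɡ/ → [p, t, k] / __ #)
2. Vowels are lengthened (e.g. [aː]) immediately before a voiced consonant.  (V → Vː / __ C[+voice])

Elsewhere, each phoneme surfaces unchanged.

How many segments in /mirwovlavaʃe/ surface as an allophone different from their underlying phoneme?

Segments that undergo a rule: /i/ → [iː] (rule 2); /o/ → [oː] (rule 2); /a/ → [aː] (rule 2).
All other segments surface unchanged.

3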